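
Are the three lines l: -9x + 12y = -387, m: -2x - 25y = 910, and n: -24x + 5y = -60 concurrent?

Yes

The three lines meet at one point iff the augmented coefficient matrix [aᵢ bᵢ cᵢ] has rank < 3, i.e. its determinant vanishes.
Here the determinant is 0.
It vanishes, so the lines are concurrent at (-5, -36).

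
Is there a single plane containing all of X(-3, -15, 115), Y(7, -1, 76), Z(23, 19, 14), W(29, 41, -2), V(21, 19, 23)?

The plane through X, Y, Z has normal n = XY × XZ = (-88, -4, -24) and equation n·P = -2436.
Checking the remaining points: n·W = -2668, n·V = -2476.
Since n·W = -2668 ≠ -2436, W is off the plane and the points are not all coplanar.

No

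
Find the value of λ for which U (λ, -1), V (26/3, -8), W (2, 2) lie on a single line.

Collinearity: (U − V) must be parallel to (W − V) = (-20/3, 10).
Cross-multiplying the components: (λ − 26/3)·(10) = (7)·(-20/3).
Solving gives λ = 4.

4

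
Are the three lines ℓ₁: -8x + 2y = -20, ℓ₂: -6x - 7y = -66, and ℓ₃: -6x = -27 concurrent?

Intersecting ℓ₁ and ℓ₂: solving the 2×2 system gives (x, y) = (4, 6).
Substitute into ℓ₃: (-6)(4) + (0)(6) = -24.
But ℓ₃ requires -27 ≠ -24, so the three lines have no common point.

No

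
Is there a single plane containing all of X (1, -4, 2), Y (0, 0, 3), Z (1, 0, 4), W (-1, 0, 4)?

No

With X as base: XY = (-1, 4, 1), XZ = (0, 4, 2), XW = (-2, 4, 2).
XZ × XW = (0, -4, 8).
XY · (XZ × XW) = -8.
Since -8 ≠ 0, the four points are not coplanar.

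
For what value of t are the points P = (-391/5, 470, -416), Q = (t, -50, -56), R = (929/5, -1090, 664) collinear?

49/5

Direction PR = (264, -1560, 1080). From the y-coordinate of Q, the parameter along the line is τ = (-50 − 470)/(-1560) = 1/3.
Then t = (-391/5) + 1/3·(264) = 49/5.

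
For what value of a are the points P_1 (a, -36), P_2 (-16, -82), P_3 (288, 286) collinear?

Collinearity: (P_1 − P_2) must be parallel to (P_3 − P_2) = (304, 368).
Cross-multiplying the components: (a − (-16))·(368) = (46)·(304).
Solving gives a = 22.

22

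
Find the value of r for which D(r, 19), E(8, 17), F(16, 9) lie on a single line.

6

The three points are collinear iff det[DE; DF] = 0.
This determinant is linear in r: (8)r + (-48) = 0, so r = 6.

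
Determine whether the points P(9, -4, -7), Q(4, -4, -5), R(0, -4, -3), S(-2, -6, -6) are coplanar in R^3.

The four points are coplanar iff the 3×3 determinant with rows PQ, PR, PS is zero.
Rows: (-5, 0, 2), (-9, 0, 4), (-11, -2, 1).
Expanding along the first row: (-5)(8) − (0)(35) + (2)(18) = -4.
Nonzero ⇒ not coplanar.

No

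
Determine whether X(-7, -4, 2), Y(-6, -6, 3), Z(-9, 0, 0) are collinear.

Yes

XY = (1, -2, 1), XZ = (-2, 4, -2).
Each component of XZ is -2 times the corresponding component of XY, so XZ = -2·XY and the points are collinear.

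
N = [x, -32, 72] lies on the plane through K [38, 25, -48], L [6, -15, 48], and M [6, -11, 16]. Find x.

The plane through K, L, M has equation 896x − 1024y − 128z = 14592.
Substituting N: (896)x + (23552) = 14592, so x = -10.

-10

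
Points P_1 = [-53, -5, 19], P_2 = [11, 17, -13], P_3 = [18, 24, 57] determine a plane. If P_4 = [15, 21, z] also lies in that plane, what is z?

27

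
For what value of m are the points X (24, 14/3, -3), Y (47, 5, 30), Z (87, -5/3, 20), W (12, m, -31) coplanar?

10/3

Coplanarity ⇔ det[XY; XZ; XW] = 0.
Expanding, this is linear in m: (1550)m + (-15500/3) = 0.
So m = 10/3.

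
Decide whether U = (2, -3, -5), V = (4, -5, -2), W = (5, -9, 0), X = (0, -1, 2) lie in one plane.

A normal to the plane through U, V, W is n = UV × UW = (8, -1, -6).
The plane has equation n·P = 49. For X: n·X = -11.
-11 ≠ 49, so X is off the plane.

No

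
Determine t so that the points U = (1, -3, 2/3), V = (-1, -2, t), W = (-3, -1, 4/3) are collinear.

Direction UW = (-4, 2, 2/3). From the x-coordinate of V, the parameter along the line is τ = (-1 − 1)/(-4) = 1/2.
Then t = 2/3 + 1/2·(2/3) = 1.

1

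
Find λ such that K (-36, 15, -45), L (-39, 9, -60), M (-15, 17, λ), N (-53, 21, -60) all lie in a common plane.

The points are coplanar iff KL · (KM × KN) = 0.
Expanding, this is linear in λ: (120)λ + (1200) = 0.
So λ = -10.

-10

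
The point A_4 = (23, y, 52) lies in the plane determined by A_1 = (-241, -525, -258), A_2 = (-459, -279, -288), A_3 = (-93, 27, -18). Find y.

73

The plane through A_1, A_2, A_3 has equation 75600x + 47880y − 156744z = -2916648.
Substituting A_4: (47880)y + (-6411888) = -2916648, so y = 73.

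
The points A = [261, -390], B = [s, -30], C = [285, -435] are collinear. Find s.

Collinearity: (B − A) must be parallel to (C − A) = (24, -45).
Cross-multiplying the components: (s − 261)·(-45) = (360)·(24).
Solving gives s = 69.

69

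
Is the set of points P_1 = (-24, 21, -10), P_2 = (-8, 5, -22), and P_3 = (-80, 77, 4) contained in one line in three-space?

No

P_1P_2 = (16, -16, -12), P_1P_3 = (-56, 56, 14).
P_1P_2 × P_1P_3 = (448, 448, 0).
The cross product is nonzero, so the points do not lie on one line.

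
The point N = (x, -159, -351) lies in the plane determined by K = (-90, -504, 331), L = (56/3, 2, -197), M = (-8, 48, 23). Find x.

28

Coplanarity requires KL · (KM × KN) = 0.
KL = (326/3, 506, -528), KM = (82, 552, -308); the triple product is linear in x with coefficient 135608 and constant term -3797024.
Setting it to zero: x = 28.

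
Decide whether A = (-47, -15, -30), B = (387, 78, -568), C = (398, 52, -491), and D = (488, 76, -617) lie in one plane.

With A as base: AB = (434, 93, -538), AC = (445, 67, -461), AD = (535, 91, -587).
AC × AD = (2622, 14580, 4650).
AB · (AC × AD) = -7812.
Since -7812 ≠ 0, the four points are not coplanar.

No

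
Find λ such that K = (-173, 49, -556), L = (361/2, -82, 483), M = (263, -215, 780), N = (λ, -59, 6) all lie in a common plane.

Coplanarity ⇔ det[KL; KM; KN] = 0.
Expanding, this is linear in λ: (99280)λ + (-1092080) = 0.
So λ = 11.

11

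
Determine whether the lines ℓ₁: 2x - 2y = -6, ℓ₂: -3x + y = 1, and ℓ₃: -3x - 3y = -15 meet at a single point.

Yes

The three lines meet at one point iff the augmented coefficient matrix [aᵢ bᵢ cᵢ] has rank < 3, i.e. its determinant vanishes.
Here the determinant is 0.
It vanishes, so the lines are concurrent at (1, 4).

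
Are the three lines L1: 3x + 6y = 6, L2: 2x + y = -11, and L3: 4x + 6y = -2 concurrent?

Yes

Intersecting L1 and L2: solving the 2×2 system gives (x, y) = (-8, 5).
Substitute into L3: (4)(-8) + (6)(5) = -2.
This equals -2, so (-8, 5) lies on all three lines and they are concurrent.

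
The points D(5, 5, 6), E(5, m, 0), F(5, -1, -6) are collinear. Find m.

2

Collinearity requires DE × DF = 0; each component is linear in m.
The x-component gives (-12)m + (24) = 0, so m = 2.
The remaining components then also vanish.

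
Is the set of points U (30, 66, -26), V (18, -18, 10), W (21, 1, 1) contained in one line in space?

No

UV = (-12, -84, 36), UW = (-9, -65, 27).
Comparing components 2 and 3: (-84)(27) − (36)(-65) = 72 ≠ 0, so UV and UW are not parallel and the points are not collinear.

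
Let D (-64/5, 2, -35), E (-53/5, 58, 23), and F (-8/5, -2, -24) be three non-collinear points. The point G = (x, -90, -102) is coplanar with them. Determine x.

24/5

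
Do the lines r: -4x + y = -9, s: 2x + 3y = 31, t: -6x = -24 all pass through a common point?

No

Intersecting r and s: solving the 2×2 system gives (x, y) = (29/7, 53/7).
Substitute into t: (-6)(29/7) + (0)(53/7) = -174/7.
But t requires -24 ≠ -174/7, so the three lines have no common point.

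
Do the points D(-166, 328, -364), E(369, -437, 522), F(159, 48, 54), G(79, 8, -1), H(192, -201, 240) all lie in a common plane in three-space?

No

The plane through D, E, F has normal n = DE × DF = (-71690, 64320, 98825) and equation n·P = -2974800.
Checking the remaining points: n·G = -5247775, n·H = -2974800.
Since n·G = -5247775 ≠ -2974800, G is off the plane and the points are not all coplanar.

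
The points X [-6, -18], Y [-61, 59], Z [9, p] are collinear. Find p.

-39

Collinearity: (Z − X) must be parallel to (Y − X) = (-55, 77).
Cross-multiplying the components: (p − (-18))·(-55) = (15)·(77).
Solving gives p = -39.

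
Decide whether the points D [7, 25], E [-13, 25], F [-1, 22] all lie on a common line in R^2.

No

DE = (-20, 0), DF = (-8, -3).
det[DE; DF] = (-20)(-3) − (0)(-8) = 60.
The determinant is nonzero, so they are not collinear.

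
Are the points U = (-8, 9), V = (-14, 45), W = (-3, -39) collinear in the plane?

No

UV = (-6, 36), UW = (5, -48).
det[UV; UW] = (-6)(-48) − (36)(5) = 108.
The determinant is nonzero, so they are not collinear.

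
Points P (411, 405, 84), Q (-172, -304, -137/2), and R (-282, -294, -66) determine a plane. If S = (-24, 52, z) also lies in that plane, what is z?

17/2

Coplanarity requires PQ · (PR × PS) = 0.
PQ = (-583, -709, -305/2), PR = (-693, -699, -150); the triple product is linear in z with coefficient -83820 and constant term 712470.
Setting it to zero: z = 17/2.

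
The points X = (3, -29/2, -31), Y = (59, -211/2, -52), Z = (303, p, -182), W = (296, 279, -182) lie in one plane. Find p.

437/2

Normal to plane XYW: n = (39809/2, 2303, 43099); plane equation n·P = -1309749.
Requiring n·Z = -1309749: (2303)p + (-3625909/2) = -1309749.
So p = 437/2.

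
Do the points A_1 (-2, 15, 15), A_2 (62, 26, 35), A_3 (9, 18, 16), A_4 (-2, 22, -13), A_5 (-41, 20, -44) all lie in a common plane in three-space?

The plane through A_1, A_2, A_3 has normal n = A_1A_2 × A_1A_3 = (-49, 156, 71) and equation n·P = 3503.
Checking the remaining points: n·A_4 = 2607, n·A_5 = 2005.
Since n·A_4 = 2607 ≠ 3503, A_4 is off the plane and the points are not all coplanar.

No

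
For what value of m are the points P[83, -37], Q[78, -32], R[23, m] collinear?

23

The three points are collinear iff det[PQ; PR] = 0.
This determinant is linear in m: (-5)m + (115) = 0, so m = 23.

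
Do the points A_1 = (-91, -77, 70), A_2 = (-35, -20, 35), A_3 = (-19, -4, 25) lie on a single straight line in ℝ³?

No

A_1A_2 = (56, 57, -35), A_1A_3 = (72, 73, -45).
Comparing components 2 and 3: (57)(-45) − (-35)(73) = -10 ≠ 0, so A_1A_2 and A_1A_3 are not parallel and the points are not collinear.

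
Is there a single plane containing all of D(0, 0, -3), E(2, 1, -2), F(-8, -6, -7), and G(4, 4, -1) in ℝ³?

Yes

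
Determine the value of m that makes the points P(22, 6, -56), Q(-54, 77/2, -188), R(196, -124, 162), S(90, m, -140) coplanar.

Coplanarity ⇔ det[PQ; PR; PS] = 0.
Expanding, this is linear in m: (-6400)m + (-1001600) = 0.
So m = -313/2.

-313/2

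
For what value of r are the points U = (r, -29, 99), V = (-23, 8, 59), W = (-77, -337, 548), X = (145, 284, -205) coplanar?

-41

Coplanarity ⇔ det[UV; UW; UX] = 0.
Expanding, this is linear in r: (43884)r + (1799244) = 0.
So r = -41.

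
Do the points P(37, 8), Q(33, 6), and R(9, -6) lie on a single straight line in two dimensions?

PQ = (-4, -2), PR = (-28, -14).
det[PQ; PR] = (-4)(-14) − (-2)(-28) = 0.
The determinant is zero, so the points are collinear.

Yes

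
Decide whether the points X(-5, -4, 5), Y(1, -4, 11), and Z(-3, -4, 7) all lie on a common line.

XY = (6, 0, 6), XZ = (2, 0, 2).
Each component of XZ is 1/3 times the corresponding component of XY, so XZ = 1/3·XY and the points are collinear.

Yes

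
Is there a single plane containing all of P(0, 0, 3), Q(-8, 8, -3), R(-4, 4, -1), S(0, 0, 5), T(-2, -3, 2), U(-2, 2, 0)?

No

The plane through P, Q, R has normal n = PQ × PR = (-8, -8, 0) and equation n·X = 0.
Checking the remaining points: n·S = 0, n·T = 40, n·U = 0.
Since n·T = 40 ≠ 0, T is off the plane and the points are not all coplanar.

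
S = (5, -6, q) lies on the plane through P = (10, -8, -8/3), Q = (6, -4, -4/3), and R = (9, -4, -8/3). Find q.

-2/3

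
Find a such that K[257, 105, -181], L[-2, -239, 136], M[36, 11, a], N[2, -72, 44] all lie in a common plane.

-18

Normal to plane KLN: n = (-21291, -22560, -41877); plane equation n·P = -260850.
Requiring n·M = -260850: (-41877)a + (-1014636) = -260850.
So a = -18.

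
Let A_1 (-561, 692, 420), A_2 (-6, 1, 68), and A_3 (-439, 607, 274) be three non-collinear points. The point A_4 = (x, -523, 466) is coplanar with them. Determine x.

67

Coplanarity requires A_1A_2 · (A_1A_3 × A_1A_4) = 0.
A_1A_2 = (555, -691, -352), A_1A_3 = (122, -85, -146); the triple product is linear in x with coefficient 70966 and constant term -4754722.
Setting it to zero: x = 67.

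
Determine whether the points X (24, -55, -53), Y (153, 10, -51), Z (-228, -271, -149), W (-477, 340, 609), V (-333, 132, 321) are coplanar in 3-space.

Yes

The plane through X, Y, Z has normal n = XY × XZ = (-5808, 11880, -11484) and equation n·P = -184140.
Checking the remaining points: n·W = -184140, n·V = -184140.
All equal -184140, so all 5 points lie in one plane.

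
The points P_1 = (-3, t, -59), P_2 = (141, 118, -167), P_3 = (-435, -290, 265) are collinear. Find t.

Direction P_2P_3 = (-576, -408, 432). From the x-coordinate of P_1, the parameter along the line is τ = (-3 − 141)/(-576) = 1/4.
Then t = 118 + 1/4·(-408) = 16.

16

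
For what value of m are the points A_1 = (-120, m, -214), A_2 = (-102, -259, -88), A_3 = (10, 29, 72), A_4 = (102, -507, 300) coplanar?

The points are coplanar iff A_1A_2 · (A_1A_3 × A_1A_4) = 0.
Expanding, this is linear in m: (10816)m + (-5375552) = 0.
So m = 497.

497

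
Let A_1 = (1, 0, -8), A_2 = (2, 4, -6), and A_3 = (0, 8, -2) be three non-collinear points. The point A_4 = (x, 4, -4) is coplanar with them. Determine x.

Coplanarity requires A_1A_2 · (A_1A_3 × A_1A_4) = 0.
A_1A_2 = (1, 4, 2), A_1A_3 = (-1, 8, 6); the triple product is linear in x with coefficient 8 and constant term 8.
Setting it to zero: x = -1.

-1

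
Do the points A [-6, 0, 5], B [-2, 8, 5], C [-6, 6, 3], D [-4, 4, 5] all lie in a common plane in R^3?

Yes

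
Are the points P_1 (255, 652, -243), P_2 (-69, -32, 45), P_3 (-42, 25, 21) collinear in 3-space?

P_1P_2 = (-324, -684, 288), P_1P_3 = (-297, -627, 264).
Each component of P_1P_3 is 11/12 times the corresponding component of P_1P_2, so P_1P_3 = 11/12·P_1P_2 and the points are collinear.

Yes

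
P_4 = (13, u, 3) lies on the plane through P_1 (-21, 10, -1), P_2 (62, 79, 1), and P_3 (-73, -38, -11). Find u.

The plane through P_1, P_2, P_3 has equation −594x + 726y − 396z = 20130.
Substituting P_4: (726)u + (-8910) = 20130, so u = 40.

40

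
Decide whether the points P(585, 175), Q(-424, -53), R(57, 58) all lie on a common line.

No

PQ = (-1009, -228), PR = (-528, -117).
det[PQ; PR] = (-1009)(-117) − (-228)(-528) = -2331.
The determinant is nonzero, so they are not collinear.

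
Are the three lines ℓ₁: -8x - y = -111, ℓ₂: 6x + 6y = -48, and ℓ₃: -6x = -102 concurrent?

Yes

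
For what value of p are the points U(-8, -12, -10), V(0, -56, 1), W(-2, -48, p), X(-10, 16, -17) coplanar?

-1

Normal to plane UVX: n = (0, 34, 136); plane equation n·P = -1768.
Requiring n·W = -1768: (136)p + (-1632) = -1768.
So p = -1.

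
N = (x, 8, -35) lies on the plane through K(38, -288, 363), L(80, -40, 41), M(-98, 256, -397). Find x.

30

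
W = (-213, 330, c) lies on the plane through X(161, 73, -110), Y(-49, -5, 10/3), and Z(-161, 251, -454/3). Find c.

The plane through X, Y, Z has equation −(50848/3)x − (135520/3)y − 62496z = 848064.
Substituting W: (-62496)c + (-11296992) = 848064, so c = -583/3.

-583/3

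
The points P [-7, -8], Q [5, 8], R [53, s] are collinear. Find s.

72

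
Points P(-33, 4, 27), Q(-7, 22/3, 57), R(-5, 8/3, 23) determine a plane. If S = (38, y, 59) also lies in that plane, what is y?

The plane through P, Q, R has equation (80/3)x + 944y − 128z = -560.
Substituting S: (944)y + (-19616/3) = -560, so y = 19/3.

19/3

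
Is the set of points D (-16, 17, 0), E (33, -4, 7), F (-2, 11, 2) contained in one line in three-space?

Yes

DE = (49, -21, 7), DF = (14, -6, 2).
Each component of DF is 2/7 times the corresponding component of DE, so DF = 2/7·DE and the points are collinear.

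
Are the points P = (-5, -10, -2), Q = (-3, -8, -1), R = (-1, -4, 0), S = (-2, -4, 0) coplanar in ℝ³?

No

The four points are coplanar iff the 3×3 determinant with rows PQ, PR, PS is zero.
Rows: (2, 2, 1), (4, 6, 2), (3, 6, 2).
Expanding along the first row: (2)(0) − (2)(2) + (1)(6) = 2.
Nonzero ⇒ not coplanar.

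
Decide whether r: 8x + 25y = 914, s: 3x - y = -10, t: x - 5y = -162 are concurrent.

Intersecting r and s: solving the 2×2 system gives (x, y) = (8, 34).
Substitute into t: (1)(8) + (-5)(34) = -162.
This equals -162, so (8, 34) lies on all three lines and they are concurrent.

Yes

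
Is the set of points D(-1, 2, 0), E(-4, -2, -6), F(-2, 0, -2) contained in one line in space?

No

DE = (-3, -4, -6), DF = (-1, -2, -2).
DE × DF = (-4, 0, 2).
The cross product is nonzero, so the points do not lie on one line.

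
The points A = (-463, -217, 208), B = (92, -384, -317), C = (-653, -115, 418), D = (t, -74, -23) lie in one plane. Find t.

-22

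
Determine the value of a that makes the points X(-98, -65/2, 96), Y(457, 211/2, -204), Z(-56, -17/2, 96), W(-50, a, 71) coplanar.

-20

Coplanarity ⇔ det[XY; XZ; XW] = 0.
Expanding, this is linear in a: (-12600)a + (-252000) = 0.
So a = -20.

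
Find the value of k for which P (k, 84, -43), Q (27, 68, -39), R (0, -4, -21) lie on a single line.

Collinearity requires PQ × PR = 0; each component is linear in k.
The y-component gives (18)k + (-594) = 0, so k = 33.
The remaining components then also vanish.

33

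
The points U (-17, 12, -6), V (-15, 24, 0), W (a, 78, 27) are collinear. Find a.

Collinearity requires UV × UW = 0; each component is linear in a.
The y-component gives (6)a + (36) = 0, so a = -6.
The remaining components then also vanish.

-6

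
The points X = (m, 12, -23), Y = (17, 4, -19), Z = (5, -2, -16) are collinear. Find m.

33

Direction YZ = (-12, -6, 3). From the y-coordinate of X, the parameter along the line is τ = (12 − 4)/(-6) = -4/3.
Then m = 17 + (-4/3)·(-12) = 33.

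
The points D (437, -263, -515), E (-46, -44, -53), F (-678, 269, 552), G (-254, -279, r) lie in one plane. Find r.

140

Normal to plane DEF: n = (-12111, 231, -12771); plane equation n·P = 1223805.
Requiring n·G = 1223805: (-12771)r + (3011745) = 1223805.
So r = 140.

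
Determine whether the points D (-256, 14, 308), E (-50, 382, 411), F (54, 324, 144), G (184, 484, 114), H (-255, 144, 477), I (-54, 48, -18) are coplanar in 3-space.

The plane through D, E, F has normal n = DE × DF = (-92282, 65714, -50220) and equation n·P = 9076428.
Checking the remaining points: n·G = 9100608, n·H = 9039786, n·I = 9041460.
Since n·G = 9100608 ≠ 9076428, G is off the plane and the points are not all coplanar.

No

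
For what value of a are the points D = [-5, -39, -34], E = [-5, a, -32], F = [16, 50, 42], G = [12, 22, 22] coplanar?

Normal to plane DFG: n = (348, 116, -232); plane equation n·P = 1624.
Requiring n·E = 1624: (116)a + (5684) = 1624.
So a = -35.

-35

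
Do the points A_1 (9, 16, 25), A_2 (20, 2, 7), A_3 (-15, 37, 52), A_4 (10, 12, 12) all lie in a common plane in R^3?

The four points are coplanar iff the 3×3 determinant with rows A_1A_2, A_1A_3, A_1A_4 is zero.
Rows: (11, -14, -18), (-24, 21, 27), (1, -4, -13).
Expanding along the first row: (11)(-165) − (-14)(285) + (-18)(75) = 825.
Nonzero ⇒ not coplanar.

No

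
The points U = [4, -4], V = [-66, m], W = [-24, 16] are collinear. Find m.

The three points are collinear iff det[UV; UW] = 0.
This determinant is linear in m: (28)m + (-1288) = 0, so m = 46.

46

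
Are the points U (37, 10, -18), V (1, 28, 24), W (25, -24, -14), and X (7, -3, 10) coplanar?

With U as base: UV = (-36, 18, 42), UW = (-12, -34, 4), UX = (-30, -13, 28).
UW × UX = (-900, 216, -864).
UV · (UW × UX) = 0.
The scalar triple product vanishes, so the four points are coplanar.

Yes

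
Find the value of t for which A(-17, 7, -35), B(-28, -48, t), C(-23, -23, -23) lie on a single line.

Direction AC = (-6, -30, 12). From the x-coordinate of B, the parameter along the line is τ = (-28 − (-17))/(-6) = 11/6.
Then t = (-35) + 11/6·(12) = -13.

-13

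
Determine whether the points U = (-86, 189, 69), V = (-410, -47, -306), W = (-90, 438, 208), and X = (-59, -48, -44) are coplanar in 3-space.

No

A normal to the plane through U, V, W is n = UV × UW = (60571, 46536, -81620).
The plane has equation n·P = -2045582. For X: n·X = -2216137.
-2216137 ≠ -2045582, so X is off the plane.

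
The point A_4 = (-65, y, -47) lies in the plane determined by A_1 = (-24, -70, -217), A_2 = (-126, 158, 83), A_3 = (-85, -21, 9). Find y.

-71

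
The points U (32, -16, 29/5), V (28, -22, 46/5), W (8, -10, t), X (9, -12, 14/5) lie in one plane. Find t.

Coplanarity ⇔ det[UV; UW; UX] = 0.
Expanding, this is linear in t: (154)t + (-1232/5) = 0.
So t = 8/5.

8/5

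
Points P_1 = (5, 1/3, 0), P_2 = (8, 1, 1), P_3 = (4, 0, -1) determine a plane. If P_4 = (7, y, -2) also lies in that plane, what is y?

A normal to the plane is n = P_1P_2 × P_1P_3 = (-1/3, 2, -1/3).
P_4 lies in the plane iff n · P_1P_4 = 0.
This gives (2)y + (-2/3) = 0, so y = 1/3.

1/3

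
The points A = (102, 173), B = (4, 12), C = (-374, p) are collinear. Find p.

-609

The three points are collinear iff det[AB; AC] = 0.
This determinant is linear in p: (-98)p + (-59682) = 0, so p = -609.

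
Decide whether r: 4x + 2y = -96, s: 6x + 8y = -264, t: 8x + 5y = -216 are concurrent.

The three lines meet at one point iff the augmented coefficient matrix [aᵢ bᵢ cᵢ] has rank < 3, i.e. its determinant vanishes.
Here the determinant is 0.
It vanishes, so the lines are concurrent at (-12, -24).

Yes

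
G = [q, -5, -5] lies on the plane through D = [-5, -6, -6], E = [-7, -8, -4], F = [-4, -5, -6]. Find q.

-4

A normal to the plane is n = DE × DF = (-2, 2, 0).
G lies in the plane iff n · DG = 0.
This gives (-2)q + (-8) = 0, so q = -4.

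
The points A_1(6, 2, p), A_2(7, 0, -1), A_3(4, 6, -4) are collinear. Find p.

-2

Direction A_2A_3 = (-3, 6, -3). From the x-coordinate of A_1, the parameter along the line is τ = (6 − 7)/(-3) = 1/3.
Then p = (-1) + 1/3·(-3) = -2.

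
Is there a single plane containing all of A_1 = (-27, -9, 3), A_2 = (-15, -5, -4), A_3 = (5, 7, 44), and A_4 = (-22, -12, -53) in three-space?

No

With A_1 as base: A_1A_2 = (12, 4, -7), A_1A_3 = (32, 16, 41), A_1A_4 = (5, -3, -56).
A_1A_3 × A_1A_4 = (-773, 1997, -176).
A_1A_2 · (A_1A_3 × A_1A_4) = -56.
Since -56 ≠ 0, the four points are not coplanar.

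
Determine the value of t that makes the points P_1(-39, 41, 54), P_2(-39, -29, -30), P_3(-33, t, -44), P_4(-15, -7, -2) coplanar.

-41

The points are coplanar iff P_1P_2 · (P_1P_3 × P_1P_4) = 0.
Expanding, this is linear in t: (2016)t + (82656) = 0.
So t = -41.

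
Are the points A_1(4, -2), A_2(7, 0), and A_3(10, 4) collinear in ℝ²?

No

A_1A_2 = (3, 2), A_1A_3 = (6, 6).
If collinear, A_1A_3 would be a scalar multiple of A_1A_2. But (3)·(6) ≠ (2)·(6) (difference 6), so they are not parallel; the points are not collinear.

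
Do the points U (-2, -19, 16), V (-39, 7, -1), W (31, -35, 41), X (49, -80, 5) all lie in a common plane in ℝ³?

With U as base: UV = (-37, 26, -17), UW = (33, -16, 25), UX = (51, -61, -11).
UW × UX = (1701, 1638, -1197).
UV · (UW × UX) = 0.
The scalar triple product vanishes, so the four points are coplanar.

Yes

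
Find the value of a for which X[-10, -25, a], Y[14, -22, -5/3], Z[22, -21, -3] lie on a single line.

7/3

Collinearity requires XY × XZ = 0; each component is linear in a.
The x-component gives (1)a + (-7/3) = 0, so a = 7/3.
The remaining components then also vanish.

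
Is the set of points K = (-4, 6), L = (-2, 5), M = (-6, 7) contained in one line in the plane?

KL = (2, -1), KM = (-2, 1).
det[KL; KM] = (2)(1) − (-1)(-2) = 0.
The determinant is zero, so the points are collinear.

Yes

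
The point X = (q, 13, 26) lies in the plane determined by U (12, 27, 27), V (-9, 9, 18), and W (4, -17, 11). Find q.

39

A normal to the plane is n = UV × UW = (-108, -264, 780).
X lies in the plane iff n · UX = 0.
This gives (-108)q + (4212) = 0, so q = 39.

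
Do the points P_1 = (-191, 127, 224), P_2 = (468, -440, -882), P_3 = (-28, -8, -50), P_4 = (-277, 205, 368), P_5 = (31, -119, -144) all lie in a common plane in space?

The plane through P_1, P_2, P_3 has normal n = P_1P_2 × P_1P_3 = (6048, 288, 3456) and equation n·P = -344448.
Checking the remaining points: n·P_4 = -344448, n·P_5 = -344448.
All equal -344448, so all 5 points lie in one plane.

Yes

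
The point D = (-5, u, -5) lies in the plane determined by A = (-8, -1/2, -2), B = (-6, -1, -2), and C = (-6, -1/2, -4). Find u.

-1/2

Coplanarity requires AB · (AC × AD) = 0.
AB = (2, -1/2, 0), AC = (2, 0, -2); the triple product is linear in u with coefficient 4 and constant term 2.
Setting it to zero: u = -1/2.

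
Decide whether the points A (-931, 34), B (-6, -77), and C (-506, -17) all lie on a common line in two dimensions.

AB = (925, -111), AC = (425, -51).
det[AB; AC] = (925)(-51) − (-111)(425) = 0.
The determinant is zero, so the points are collinear.

Yes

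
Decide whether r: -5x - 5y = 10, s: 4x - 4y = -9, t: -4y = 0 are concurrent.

Intersecting r and s: solving the 2×2 system gives (x, y) = (-17/8, 1/8).
Substitute into t: (0)(-17/8) + (-4)(1/8) = -1/2.
But t requires 0 ≠ -1/2, so the three lines have no common point.

No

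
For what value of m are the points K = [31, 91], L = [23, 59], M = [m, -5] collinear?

Collinearity: (M − K) must be parallel to (L − K) = (-8, -32).
Cross-multiplying the components: (m − 31)·(-32) = (-96)·(-8).
Solving gives m = 7.

7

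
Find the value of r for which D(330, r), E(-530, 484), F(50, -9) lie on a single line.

-247

Collinearity: (D − E) must be parallel to (F − E) = (580, -493).
Cross-multiplying the components: (r − 484)·(580) = (860)·(-493).
Solving gives r = -247.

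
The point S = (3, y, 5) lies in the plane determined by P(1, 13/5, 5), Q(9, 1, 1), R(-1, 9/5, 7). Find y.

1

A normal to the plane is n = PQ × PR = (-32/5, -8, -48/5).
S lies in the plane iff n · PS = 0.
This gives (-8)y + (8) = 0, so y = 1.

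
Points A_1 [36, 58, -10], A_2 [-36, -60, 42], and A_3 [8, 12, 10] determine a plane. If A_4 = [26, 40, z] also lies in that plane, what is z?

-6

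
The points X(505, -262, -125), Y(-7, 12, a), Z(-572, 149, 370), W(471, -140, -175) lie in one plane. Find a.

63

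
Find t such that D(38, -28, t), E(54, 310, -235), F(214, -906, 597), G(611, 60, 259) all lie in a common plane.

-41

Coplanarity ⇔ det[DE; DF; DG] = 0.
Expanding, this is linear in t: (-637312)t + (-26129792) = 0.
So t = -41.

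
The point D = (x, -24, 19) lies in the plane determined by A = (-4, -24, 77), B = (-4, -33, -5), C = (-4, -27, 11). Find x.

-4

Coplanarity requires AB · (AC × AD) = 0.
AB = (0, -9, -82), AC = (0, -3, -66); the triple product is linear in x with coefficient 348 and constant term 1392.
Setting it to zero: x = -4.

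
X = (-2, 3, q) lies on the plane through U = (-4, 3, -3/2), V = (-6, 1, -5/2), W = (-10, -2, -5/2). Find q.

-9/2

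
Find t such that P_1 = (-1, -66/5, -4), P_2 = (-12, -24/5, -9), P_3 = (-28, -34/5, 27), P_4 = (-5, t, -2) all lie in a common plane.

Normal to plane P_1P_2P_3: n = (1462/5, 476, 782/5); plane equation n·P = -36006/5.
Requiring n·P_4 = -36006/5: (476)t + (-8874/5) = -36006/5.
So t = -57/5.

-57/5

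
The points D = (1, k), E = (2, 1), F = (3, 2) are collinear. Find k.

The three points are collinear iff det[DE; DF] = 0.
This determinant is linear in k: (1)k + (0) = 0, so k = 0.

0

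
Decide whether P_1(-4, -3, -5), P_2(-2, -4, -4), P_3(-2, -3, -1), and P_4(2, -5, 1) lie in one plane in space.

Yes

The four points are coplanar iff the 3×3 determinant with rows P_1P_2, P_1P_3, P_1P_4 is zero.
Rows: (2, -1, 1), (2, 0, 4), (6, -2, 6).
Expanding along the first row: (2)(8) − (-1)(-12) + (1)(-4) = 0.
Zero determinant ⇒ coplanar.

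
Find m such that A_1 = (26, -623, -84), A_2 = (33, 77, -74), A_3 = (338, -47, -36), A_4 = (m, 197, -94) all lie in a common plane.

-133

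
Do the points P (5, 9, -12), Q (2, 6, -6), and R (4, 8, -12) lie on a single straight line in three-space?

PQ = (-3, -3, 6), PR = (-1, -1, 0).
PQ × PR = (6, -6, 0).
The cross product is nonzero, so the points do not lie on one line.

No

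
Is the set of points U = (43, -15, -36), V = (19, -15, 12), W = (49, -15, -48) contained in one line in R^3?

UV = (-24, 0, 48), UW = (6, 0, -12).
UV × UW = (0, 0, 0).
The cross product vanishes, so the three points are collinear.

Yes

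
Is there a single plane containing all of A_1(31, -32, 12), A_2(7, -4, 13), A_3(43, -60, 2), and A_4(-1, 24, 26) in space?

The four points are coplanar iff the 3×3 determinant with rows A_1A_2, A_1A_3, A_1A_4 is zero.
Rows: (-24, 28, 1), (12, -28, -10), (-32, 56, 14).
Expanding along the first row: (-24)(168) − (28)(-152) + (1)(-224) = 0.
Zero determinant ⇒ coplanar.

Yes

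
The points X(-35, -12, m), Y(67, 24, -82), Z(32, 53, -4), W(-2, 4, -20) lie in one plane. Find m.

Coplanarity ⇔ det[XY; XZ; XW] = 0.
Expanding, this is linear in m: (-2701)m + (5402) = 0.
So m = 2.

2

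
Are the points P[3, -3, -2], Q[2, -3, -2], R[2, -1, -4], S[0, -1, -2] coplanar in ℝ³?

A normal to the plane through P, Q, R is n = PQ × PR = (0, -2, -2).
The plane has equation n·X = 10. For S: n·S = 6.
6 ≠ 10, so S is off the plane.

No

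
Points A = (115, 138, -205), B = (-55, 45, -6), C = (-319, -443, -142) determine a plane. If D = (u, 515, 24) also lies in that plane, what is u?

253

A normal to the plane is n = AB × AC = (109760, -75656, 58408).
D lies in the plane iff n · AD = 0.
This gives (109760)u + (-27769280) = 0, so u = 253.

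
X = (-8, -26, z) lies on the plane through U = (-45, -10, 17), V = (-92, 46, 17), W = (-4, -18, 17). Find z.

A normal to the plane is n = UV × UW = (0, 0, -1920).
X lies in the plane iff n · UX = 0.
This gives (-1920)z + (32640) = 0, so z = 17.

17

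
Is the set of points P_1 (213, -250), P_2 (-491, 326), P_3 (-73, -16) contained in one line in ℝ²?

Yes

P_1P_2 = (-704, 576), P_1P_3 = (-286, 234).
Checking proportionality: P_1P_3 = 13/32·P_1P_2, so the vectors are parallel and the points are collinear.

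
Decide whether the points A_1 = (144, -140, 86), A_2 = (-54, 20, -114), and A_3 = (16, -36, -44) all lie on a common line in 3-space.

No

A_1A_2 = (-198, 160, -200), A_1A_3 = (-128, 104, -130).
A_1A_2 × A_1A_3 = (0, -140, -112).
The cross product is nonzero, so the points do not lie on one line.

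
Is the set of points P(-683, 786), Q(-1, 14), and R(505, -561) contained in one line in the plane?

No

PQ = (682, -772), PR = (1188, -1347).
det[PQ; PR] = (682)(-1347) − (-772)(1188) = -1518.
The determinant is nonzero, so they are not collinear.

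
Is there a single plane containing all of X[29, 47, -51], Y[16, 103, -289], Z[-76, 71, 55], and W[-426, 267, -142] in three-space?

No

A normal to the plane through X, Y, Z is n = XY × XZ = (11648, 26368, 5568).
The plane has equation n·P = 1293120. For W: n·W = 1287552.
1287552 ≠ 1293120, so W is off the plane.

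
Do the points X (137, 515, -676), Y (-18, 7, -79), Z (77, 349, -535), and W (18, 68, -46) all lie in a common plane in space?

No

A normal to the plane through X, Y, Z is n = XY × XZ = (27474, -13965, -4750).
The plane has equation n·P = -217037. For W: n·W = -236588.
-236588 ≠ -217037, so W is off the plane.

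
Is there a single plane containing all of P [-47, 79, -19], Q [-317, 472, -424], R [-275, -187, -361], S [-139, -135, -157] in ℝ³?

With P as base: PQ = (-270, 393, -405), PR = (-228, -266, -342), PS = (-92, -214, -138).
PR × PS = (-36480, 0, 24320).
PQ · (PR × PS) = 0.
The scalar triple product vanishes, so the four points are coplanar.

Yes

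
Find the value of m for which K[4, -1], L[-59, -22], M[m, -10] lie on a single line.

-23

Collinearity: (M − K) must be parallel to (L − K) = (-63, -21).
Cross-multiplying the components: (m − 4)·(-21) = (-9)·(-63).
Solving gives m = -23.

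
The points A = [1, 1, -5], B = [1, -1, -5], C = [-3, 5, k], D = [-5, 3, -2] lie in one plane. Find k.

-3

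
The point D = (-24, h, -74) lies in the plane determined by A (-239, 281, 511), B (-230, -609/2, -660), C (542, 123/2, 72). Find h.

Coplanarity requires AB · (AC × AD) = 0.
AB = (9, -1171/2, -1171), AC = (781, -439/2, -439); the triple product is linear in h with coefficient -910600 and constant term -10471900.
Setting it to zero: h = -23/2.

-23/2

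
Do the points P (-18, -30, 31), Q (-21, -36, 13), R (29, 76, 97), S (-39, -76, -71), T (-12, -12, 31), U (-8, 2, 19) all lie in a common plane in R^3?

The plane through P, Q, R has normal n = PQ × PR = (1512, -648, -36) and equation n·X = -8892.
Checking the remaining points: n·S = -7164, n·T = -11484, n·U = -14076.
Since n·S = -7164 ≠ -8892, S is off the plane and the points are not all coplanar.

No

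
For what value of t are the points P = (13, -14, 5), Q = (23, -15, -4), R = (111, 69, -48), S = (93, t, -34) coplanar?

Coplanarity ⇔ det[PQ; PR; PS] = 0.
Expanding, this is linear in t: (-352)t + (22880) = 0.
So t = 65.

65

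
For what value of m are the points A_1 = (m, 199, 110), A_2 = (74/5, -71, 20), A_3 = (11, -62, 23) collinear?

Direction A_2A_3 = (-19/5, 9, 3). From the y-coordinate of A_1, the parameter along the line is τ = (199 − (-71))/9 = 30.
Then m = 74/5 + 30·(-19/5) = -496/5.

-496/5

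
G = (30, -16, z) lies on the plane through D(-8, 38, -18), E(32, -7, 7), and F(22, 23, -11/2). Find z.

19/2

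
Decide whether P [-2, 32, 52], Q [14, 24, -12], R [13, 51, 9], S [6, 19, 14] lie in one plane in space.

The four points are coplanar iff the 3×3 determinant with rows PQ, PR, PS is zero.
Rows: (16, -8, -64), (15, 19, -43), (8, -13, -38).
Expanding along the first row: (16)(-1281) − (-8)(-226) + (-64)(-347) = -96.
Nonzero ⇒ not coplanar.

No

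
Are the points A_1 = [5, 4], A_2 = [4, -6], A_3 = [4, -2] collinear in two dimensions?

A_1A_2 = (-1, -10), A_1A_3 = (-1, -6).
det[A_1A_2; A_1A_3] = (-1)(-6) − (-10)(-1) = -4.
The determinant is nonzero, so they are not collinear.

No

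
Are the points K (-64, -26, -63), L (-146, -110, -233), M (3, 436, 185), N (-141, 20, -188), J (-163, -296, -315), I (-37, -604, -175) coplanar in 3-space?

The plane through K, L, M has normal n = KL × KM = (57708, 8946, -32256) and equation n·P = -1893780.
Checking the remaining points: n·N = -1893780, n·J = -1893780, n·I = -1893780.
All equal -1893780, so all 6 points lie in one plane.

Yes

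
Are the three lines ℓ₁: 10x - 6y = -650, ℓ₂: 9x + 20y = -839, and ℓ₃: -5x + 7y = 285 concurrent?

Lines aᵢx + bᵢy = cᵢ with pairwise distinct directions are concurrent exactly when det[aᵢ bᵢ cᵢ] = 0.
Here the determinant is 0.
It vanishes, so the lines are concurrent at (-71, -10).

Yes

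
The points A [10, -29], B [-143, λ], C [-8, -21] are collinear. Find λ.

Collinearity: (B − A) must be parallel to (C − A) = (-18, 8).
Cross-multiplying the components: (λ − (-29))·(-18) = (-153)·(8).
Solving gives λ = 39.

39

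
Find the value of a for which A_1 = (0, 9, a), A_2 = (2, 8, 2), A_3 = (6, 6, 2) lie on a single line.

Direction A_2A_3 = (4, -2, 0). From the x-coordinate of A_1, the parameter along the line is τ = (0 − 2)/4 = -1/2.
Then a = 2 + (-1/2)·(0) = 2.

2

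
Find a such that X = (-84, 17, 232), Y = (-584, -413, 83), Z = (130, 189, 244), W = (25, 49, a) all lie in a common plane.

The points are coplanar iff XY · (XZ × XW) = 0.
Expanding, this is linear in a: (6020)a + (6020) = 0.
So a = -1.

-1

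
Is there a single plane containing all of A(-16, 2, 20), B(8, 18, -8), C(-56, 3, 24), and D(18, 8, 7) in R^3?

The four points are coplanar iff the 3×3 determinant with rows AB, AC, AD is zero.
Rows: (24, 16, -28), (-40, 1, 4), (34, 6, -13).
Expanding along the first row: (24)(-37) − (16)(384) + (-28)(-274) = 640.
Nonzero ⇒ not coplanar.

No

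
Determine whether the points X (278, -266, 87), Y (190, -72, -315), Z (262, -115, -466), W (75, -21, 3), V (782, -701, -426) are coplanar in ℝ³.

No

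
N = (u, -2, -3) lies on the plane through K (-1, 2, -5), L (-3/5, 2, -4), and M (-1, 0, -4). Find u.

Coplanarity requires KL · (KM × KN) = 0.
KL = (2/5, 0, 1), KM = (0, -2, 1); the triple product is linear in u with coefficient 2 and constant term 2.
Setting it to zero: u = -1.

-1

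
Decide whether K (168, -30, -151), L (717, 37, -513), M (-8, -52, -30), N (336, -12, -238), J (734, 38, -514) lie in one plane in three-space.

Yes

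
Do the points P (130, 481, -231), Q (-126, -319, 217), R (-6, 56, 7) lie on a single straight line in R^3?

Yes

PQ = (-256, -800, 448), PR = (-136, -425, 238).
Each component of PR is 17/32 times the corresponding component of PQ, so PR = 17/32·PQ and the points are collinear.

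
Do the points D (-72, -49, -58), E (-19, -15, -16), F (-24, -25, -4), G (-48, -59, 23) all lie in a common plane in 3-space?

The four points are coplanar iff the 3×3 determinant with rows DE, DF, DG is zero.
Rows: (53, 34, 42), (48, 24, 54), (24, -10, 81).
Expanding along the first row: (53)(2484) − (34)(2592) + (42)(-1056) = -828.
Nonzero ⇒ not coplanar.

No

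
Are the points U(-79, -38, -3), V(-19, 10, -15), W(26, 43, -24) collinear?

UV = (60, 48, -12), UW = (105, 81, -21).
Comparing components 2 and 3: (48)(-21) − (-12)(81) = -36 ≠ 0, so UV and UW are not parallel and the points are not collinear.

No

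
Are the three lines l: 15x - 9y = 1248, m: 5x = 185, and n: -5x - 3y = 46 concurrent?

Yes

Intersecting l and m: solving the 2×2 system gives (x, y) = (37, -77).
Substitute into n: (-5)(37) + (-3)(-77) = 46.
This equals 46, so (37, -77) lies on all three lines and they are concurrent.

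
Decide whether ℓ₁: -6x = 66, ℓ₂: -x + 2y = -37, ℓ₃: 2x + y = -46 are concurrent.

Intersecting ℓ₁ and ℓ₂: solving the 2×2 system gives (x, y) = (-11, -24).
Substitute into ℓ₃: (2)(-11) + (1)(-24) = -46.
This equals -46, so (-11, -24) lies on all three lines and they are concurrent.

Yes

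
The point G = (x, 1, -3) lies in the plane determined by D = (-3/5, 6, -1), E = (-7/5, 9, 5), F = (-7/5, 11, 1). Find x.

1/5

The plane through D, E, F has equation −24x − (16/5)y − (8/5)z = -16/5.
Substituting G: (-24)x + (8/5) = -16/5, so x = 1/5.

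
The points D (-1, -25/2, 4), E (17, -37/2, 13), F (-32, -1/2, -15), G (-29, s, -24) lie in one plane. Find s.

Normal to plane DEF: n = (6, 63, 30); plane equation n·P = -1347/2.
Requiring n·G = -1347/2: (63)s + (-894) = -1347/2.
So s = 7/2.

7/2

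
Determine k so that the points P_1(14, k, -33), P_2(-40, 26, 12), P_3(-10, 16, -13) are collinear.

Collinearity requires P_1P_2 × P_1P_3 = 0; each component is linear in k.
The x-component gives (25)k + (-200) = 0, so k = 8.
The remaining components then also vanish.

8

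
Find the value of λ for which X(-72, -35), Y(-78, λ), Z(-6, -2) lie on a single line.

The three points are collinear iff det[XY; XZ] = 0.
This determinant is linear in λ: (-66)λ + (-2508) = 0, so λ = -38.

-38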